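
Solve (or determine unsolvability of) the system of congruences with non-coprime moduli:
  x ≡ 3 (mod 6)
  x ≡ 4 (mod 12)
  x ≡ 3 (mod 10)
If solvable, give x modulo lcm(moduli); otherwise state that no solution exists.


Moduli 6, 12, 10 are not pairwise coprime, so CRT works modulo lcm(m_i) when all pairwise compatibility conditions hold.
Pairwise compatibility: gcd(m_i, m_j) must divide a_i - a_j for every pair.
Merge one congruence at a time:
  Start: x ≡ 3 (mod 6).
  Combine with x ≡ 4 (mod 12): gcd(6, 12) = 6, and 4 - 3 = 1 is NOT divisible by 6.
    ⇒ system is inconsistent (no integer solution).

No solution (the system is inconsistent).


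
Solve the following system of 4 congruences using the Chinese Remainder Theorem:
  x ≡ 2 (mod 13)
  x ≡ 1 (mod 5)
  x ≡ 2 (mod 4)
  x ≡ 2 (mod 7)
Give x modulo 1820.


Product of moduli M = 13 · 5 · 4 · 7 = 1820.
Merge one congruence at a time:
  Start: x ≡ 2 (mod 13).
  Combine with x ≡ 1 (mod 5); new modulus lcm = 65.
    Write x = 2 + 13·t and substitute into x ≡ 1 (mod 5): 13·t ≡ 1 − 2 = -1 (mod 5).
    Reduce coefficients mod 5: 3·t ≡ 4 (mod 5).
    The inverse of 3 mod 5 is 2 (since 3·2 = 6 = 1·5 + 1), so t ≡ 2·4 = 8 ≡ 3 (mod 5).
    Then x = 2 + 13·3 = 41, valid modulo lcm(13, 5) = 65: x ≡ 41 (mod 65).
  Combine with x ≡ 2 (mod 4); new modulus lcm = 260.
    Write x = 41 + 65·t and substitute into x ≡ 2 (mod 4): 65·t ≡ 2 − 41 = -39 (mod 4).
    Reduce coefficients mod 4: 1·t ≡ 1 (mod 4).
    So t ≡ 1 (mod 4).
    Then x = 41 + 65·1 = 106, valid modulo lcm(65, 4) = 260: x ≡ 106 (mod 260).
  Combine with x ≡ 2 (mod 7); new modulus lcm = 1820.
    Write x = 106 + 260·t and substitute into x ≡ 2 (mod 7): 260·t ≡ 2 − 106 = -104 (mod 7).
    Reduce coefficients mod 7: 1·t ≡ 1 (mod 7).
    So t ≡ 1 (mod 7).
    Then x = 106 + 260·1 = 366, valid modulo lcm(260, 7) = 1820: x ≡ 366 (mod 1820).
Verify against each original: 366 mod 13 = 2, 366 mod 5 = 1, 366 mod 4 = 2, 366 mod 7 = 2.

x ≡ 366 (mod 1820).


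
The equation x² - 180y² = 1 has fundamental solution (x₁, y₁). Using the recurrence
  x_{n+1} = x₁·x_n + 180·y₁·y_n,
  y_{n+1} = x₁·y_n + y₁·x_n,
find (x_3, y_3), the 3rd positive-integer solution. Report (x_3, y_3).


Step 1: Find the fundamental solution (x₁, y₁) of x² - 180y² = 1.
  Expand √180 as a continued fraction. a₀ = ⌊√180⌋ = 13; iterate m_{k+1} = d_k·a_k − m_k, d_{k+1} = (180 − m_{k+1}²)/d_k, a_{k+1} = ⌊(a₀ + m_{k+1})/d_{k+1}⌋ (starting m₀ = 0, d₀ = 1), with convergents p_k = a_k·p_{k-1} + p_{k-2}, q_k = a_k·q_{k-1} + q_{k-2} (p₋₁ = 1, q₋₁ = 0):
  k = 0: a₀ = 13; p₀/q₀ = 13/1; p₀² − 180·q₀² = 169 − 180 = -11.
  k = 1: m = 13, d = 11, a = ⌊(13 + 13)/11⌋ = 2; p/q = (2·13 + 1)/(2·1 + 0) = 27/2; p² − 180·q² = 729 − 720 = 9.
  k = 2: m = 9, d = 9, a = ⌊(13 + 9)/9⌋ = 2; p/q = (2·27 + 13)/(2·2 + 1) = 67/5; p² − 180·q² = 4489 − 4500 = -11.
  k = 3: m = 9, d = 11, a = ⌊(13 + 9)/11⌋ = 2; p/q = (2·67 + 27)/(2·5 + 2) = 161/12; p² − 180·q² = 25921 − 25920 = 1.
  The first convergent with p² − 180·q² = 1 gives the fundamental solution (x₁, y₁) = (161, 12).
Step 2: Apply the recurrence (x_{n+1}, y_{n+1}) = (x₁x_n + 180y₁y_n, x₁y_n + y₁x_n) repeatedly.
  From (x_1, y_1) = (161, 12): x_2 = 161·161 + 180·12·12 = 51841; y_2 = 161·12 + 12·161 = 3864.
  From (x_2, y_2) = (51841, 3864): x_3 = 161·51841 + 180·12·3864 = 16692641; y_3 = 161·3864 + 12·51841 = 1244196.
Step 3: Verify x_3² - 180·y_3² = 278644263554881 - 278644263554880 = 1 (should be 1). ✓

(x_1, y_1) = (161, 12); (x_3, y_3) = (16692641, 1244196).


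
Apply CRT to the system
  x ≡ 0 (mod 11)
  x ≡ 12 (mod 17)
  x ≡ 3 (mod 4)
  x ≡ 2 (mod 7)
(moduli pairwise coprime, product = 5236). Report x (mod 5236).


Product of moduli M = 11 · 17 · 4 · 7 = 5236.
Merge one congruence at a time:
  Start: x ≡ 0 (mod 11).
  Combine with x ≡ 12 (mod 17); new modulus lcm = 187.
    Write x = 0 + 11·t and substitute into x ≡ 12 (mod 17): 11·t ≡ 12 − 0 = 12 (mod 17).
    The inverse of 11 mod 17 is 14 (since 11·14 = 154 = 9·17 + 1), so t ≡ 14·12 = 168 ≡ 15 (mod 17).
    Then x = 0 + 11·15 = 165, valid modulo lcm(11, 17) = 187: x ≡ 165 (mod 187).
  Combine with x ≡ 3 (mod 4); new modulus lcm = 748.
    Write x = 165 + 187·t and substitute into x ≡ 3 (mod 4): 187·t ≡ 3 − 165 = -162 (mod 4).
    Reduce coefficients mod 4: 3·t ≡ 2 (mod 4).
    The inverse of 3 mod 4 is 3 (since 3·3 = 9 = 2·4 + 1), so t ≡ 3·2 = 6 ≡ 2 (mod 4).
    Then x = 165 + 187·2 = 539, valid modulo lcm(187, 4) = 748: x ≡ 539 (mod 748).
  Combine with x ≡ 2 (mod 7); new modulus lcm = 5236.
    Write x = 539 + 748·t and substitute into x ≡ 2 (mod 7): 748·t ≡ 2 − 539 = -537 (mod 7).
    Reduce coefficients mod 7: 6·t ≡ 2 (mod 7).
    The inverse of 6 mod 7 is 6 (since 6·6 = 36 = 5·7 + 1), so t ≡ 6·2 = 12 ≡ 5 (mod 7).
    Then x = 539 + 748·5 = 4279, valid modulo lcm(748, 7) = 5236: x ≡ 4279 (mod 5236).
Verify against each original: 4279 mod 11 = 0, 4279 mod 17 = 12, 4279 mod 4 = 3, 4279 mod 7 = 2.

x ≡ 4279 (mod 5236).


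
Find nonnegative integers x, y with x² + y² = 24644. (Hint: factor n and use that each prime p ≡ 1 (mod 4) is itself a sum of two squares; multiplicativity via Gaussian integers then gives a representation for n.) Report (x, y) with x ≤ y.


Step 1: Factor n = 24644 = 2^2 · 61 · 101.
Step 2: Check the mod-4 condition on each prime factor: 2 = 2 (special); 61 ≡ 1 (mod 4), exponent 1; 101 ≡ 1 (mod 4), exponent 1.
All primes ≡ 3 (mod 4) appear to even exponent (or don't appear), so by the two-squares theorem n IS expressible as a sum of two squares.
Step 3: Build a representation. Group n = k² · m with k = 2 and m = 61 · 101 = 6161 (a product of primes ≡ 1 (mod 4)); a representation of m scales to one of n via (k·x)² + (k·y)² = k²(x² + y²). Each prime p ≡ 1 (mod 4) is itself a sum of two squares; find a² by testing p − a² for a perfect square:
  61: 61 − 1² = 60, 61 − 2² = 57, 61 − 3² = 52, 61 − 4² = 45, 61 − 5² = 36 = 6² ⇒ 61 = 5² + 6².
  101: 101 − 1² = 100 = 10² ⇒ 101 = 1² + 10².
  Combine using the Brahmagupta–Fibonacci identity (a² + b²)(c² + d²) = (ac − bd)² + (ad + bc)² = (ac + bd)² + (ad − bc)²:
  61 · 101 = 6161: from (5² + 6²)(1² + 10²), take (5·1 − 6·10, 5·10 + 6·1) = (5 − 60, 50 + 6) = (-55, 56); dropping signs (only squares matter) gives (55, 56); check 55² + 56² = 3025 + 3136 = 6161 ✓.
  Scale by k = 2: (2·55, 2·56) = (110, 112).
Step 4: Order so x ≤ y and verify: 110² + 112² = 12100 + 12544 = 24644 = n. ✓

n = 24644 = 110² + 112² (one valid representation with x ≤ y).


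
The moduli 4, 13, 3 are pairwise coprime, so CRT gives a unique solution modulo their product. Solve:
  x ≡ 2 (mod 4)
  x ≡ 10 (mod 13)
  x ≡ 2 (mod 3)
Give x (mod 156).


Moduli 4, 13, 3 are pairwise coprime; by CRT there is a unique solution modulo M = 4 · 13 · 3 = 156.
Solve pairwise, accumulating the modulus:
  Start with x ≡ 2 (mod 4).
  Combine with x ≡ 10 (mod 13): since gcd(4, 13) = 1, we get a unique residue mod 52.
    Write x = 2 + 4·t and substitute into x ≡ 10 (mod 13): 4·t ≡ 10 − 2 = 8 (mod 13).
    The inverse of 4 mod 13 is 10 (since 4·10 = 40 = 3·13 + 1), so t ≡ 10·8 = 80 ≡ 2 (mod 13).
    Then x = 2 + 4·2 = 10, valid modulo lcm(4, 13) = 52: x ≡ 10 (mod 52).
  Combine with x ≡ 2 (mod 3): since gcd(52, 3) = 1, we get a unique residue mod 156.
    Write x = 10 + 52·t and substitute into x ≡ 2 (mod 3): 52·t ≡ 2 − 10 = -8 (mod 3).
    Reduce coefficients mod 3: 1·t ≡ 1 (mod 3).
    So t ≡ 1 (mod 3).
    Then x = 10 + 52·1 = 62, valid modulo lcm(52, 3) = 156: x ≡ 62 (mod 156).
Verify: 62 mod 4 = 2 ✓, 62 mod 13 = 10 ✓, 62 mod 3 = 2 ✓.

x ≡ 62 (mod 156).


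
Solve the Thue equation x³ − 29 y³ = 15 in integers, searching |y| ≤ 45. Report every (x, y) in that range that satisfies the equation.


The equation is x³ - 29y³ = 15. For fixed y, x³ = 29·y³ + 15, so a solution requires the RHS to be a perfect cube.
Strategy: iterate y from -45 to 45, compute RHS = 29·y³ + 15, and check whether it is a (positive or negative) perfect cube.
Check small values of y:
  y = 0: RHS = 15 is not a perfect cube.
  y = 1: RHS = 44 is not a perfect cube.
  y = -1: RHS = -14 is not a perfect cube.
  y = 2: RHS = 247 is not a perfect cube.
  y = -2: RHS = -217 is not a perfect cube.
  y = 3: RHS = 798 is not a perfect cube.
  y = -3: RHS = -768 is not a perfect cube.
Continuing the search up to |y| = 45 finds no solutions either.
No (x, y) in the scanned range satisfies the equation.

No integer solutions with |y| ≤ 45.


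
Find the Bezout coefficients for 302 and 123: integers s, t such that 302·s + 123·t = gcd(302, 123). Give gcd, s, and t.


Euclidean algorithm on (302, 123) — divide until remainder is 0:
  302 = 2 · 123 + 56
  123 = 2 · 56 + 11
  56 = 5 · 11 + 1
  11 = 11 · 1 + 0
gcd(302, 123) = 1.
Track Bezout coefficients alongside the remainders: start with r₀ = 302 = a·1 + b·0 (s = 1, t = 0) and r₁ = 123 = a·0 + b·1 (s = 0, t = 1); each new remainder r_{k+1} = r_{k-1} − q_k·r_k inherits s_{k+1} = s_{k-1} − q_k·s_k, t_{k+1} = t_{k-1} − q_k·t_k, so r_k = a·s_k + b·t_k at every step:
  q = 2: r = 56, s = 1 − 2·0 = 1, t = 0 − 2·1 = -2  (check: 302·1 + 123·(-2) = 56)
  q = 2: r = 11, s = 0 − 2·1 = -2, t = 1 − 2·(-2) = 5  (check: 302·(-2) + 123·5 = 11)
  q = 5: r = 1, s = 1 − 5·(-2) = 11, t = -2 − 5·5 = -27  (check: 302·11 + 123·(-27) = 1)
The row with r = 1 (the gcd) gives the Bezout coefficients s = 11, t = -27.
Result: 302 · (11) + 123 · (-27) = 1.

gcd(302, 123) = 1; s = 11, t = -27 (check: 302·11 + 123·(-27) = 1).


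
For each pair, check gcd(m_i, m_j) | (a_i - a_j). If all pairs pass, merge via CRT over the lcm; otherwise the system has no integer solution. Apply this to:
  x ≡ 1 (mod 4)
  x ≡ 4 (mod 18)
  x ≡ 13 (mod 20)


Moduli 4, 18, 20 are not pairwise coprime, so CRT works modulo lcm(m_i) when all pairwise compatibility conditions hold.
Pairwise compatibility: gcd(m_i, m_j) must divide a_i - a_j for every pair.
Merge one congruence at a time:
  Start: x ≡ 1 (mod 4).
  Combine with x ≡ 4 (mod 18): gcd(4, 18) = 2, and 4 - 1 = 3 is NOT divisible by 2.
    ⇒ system is inconsistent (no integer solution).

No solution (the system is inconsistent).


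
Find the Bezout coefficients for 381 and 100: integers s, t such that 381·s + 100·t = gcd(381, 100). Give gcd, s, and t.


Euclidean algorithm on (381, 100) — divide until remainder is 0:
  381 = 3 · 100 + 81
  100 = 1 · 81 + 19
  81 = 4 · 19 + 5
  19 = 3 · 5 + 4
  5 = 1 · 4 + 1
  4 = 4 · 1 + 0
gcd(381, 100) = 1.
Track Bezout coefficients alongside the remainders: start with r₀ = 381 = a·1 + b·0 (s = 1, t = 0) and r₁ = 100 = a·0 + b·1 (s = 0, t = 1); each new remainder r_{k+1} = r_{k-1} − q_k·r_k inherits s_{k+1} = s_{k-1} − q_k·s_k, t_{k+1} = t_{k-1} − q_k·t_k, so r_k = a·s_k + b·t_k at every step:
  q = 3: r = 81, s = 1 − 3·0 = 1, t = 0 − 3·1 = -3  (check: 381·1 + 100·(-3) = 81)
  q = 1: r = 19, s = 0 − 1·1 = -1, t = 1 − 1·(-3) = 4  (check: 381·(-1) + 100·4 = 19)
  q = 4: r = 5, s = 1 − 4·(-1) = 5, t = -3 − 4·4 = -19  (check: 381·5 + 100·(-19) = 5)
  q = 3: r = 4, s = -1 − 3·5 = -16, t = 4 − 3·(-19) = 61  (check: 381·(-16) + 100·61 = 4)
  q = 1: r = 1, s = 5 − 1·(-16) = 21, t = -19 − 1·61 = -80  (check: 381·21 + 100·(-80) = 1)
The row with r = 1 (the gcd) gives the Bezout coefficients s = 21, t = -80.
Result: 381 · (21) + 100 · (-80) = 1.

gcd(381, 100) = 1; s = 21, t = -80 (check: 381·21 + 100·(-80) = 1).


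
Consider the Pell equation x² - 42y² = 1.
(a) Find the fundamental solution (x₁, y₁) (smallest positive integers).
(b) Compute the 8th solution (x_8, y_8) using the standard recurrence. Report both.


Step 1: Find the fundamental solution (x₁, y₁) of x² - 42y² = 1.
  Expand √42 as a continued fraction. a₀ = ⌊√42⌋ = 6; iterate m_{k+1} = d_k·a_k − m_k, d_{k+1} = (42 − m_{k+1}²)/d_k, a_{k+1} = ⌊(a₀ + m_{k+1})/d_{k+1}⌋ (starting m₀ = 0, d₀ = 1), with convergents p_k = a_k·p_{k-1} + p_{k-2}, q_k = a_k·q_{k-1} + q_{k-2} (p₋₁ = 1, q₋₁ = 0):
  k = 0: a₀ = 6; p₀/q₀ = 6/1; p₀² − 42·q₀² = 36 − 42 = -6.
  k = 1: m = 6, d = 6, a = ⌊(6 + 6)/6⌋ = 2; p/q = (2·6 + 1)/(2·1 + 0) = 13/2; p² − 42·q² = 169 − 168 = 1.
  The first convergent with p² − 42·q² = 1 gives the fundamental solution (x₁, y₁) = (13, 2).
Step 2: Apply the recurrence (x_{n+1}, y_{n+1}) = (x₁x_n + 42y₁y_n, x₁y_n + y₁x_n) repeatedly.
  From (x_1, y_1) = (13, 2): x_2 = 13·13 + 42·2·2 = 337; y_2 = 13·2 + 2·13 = 52.
  From (x_2, y_2) = (337, 52): x_3 = 13·337 + 42·2·52 = 8749; y_3 = 13·52 + 2·337 = 1350.
  From (x_3, y_3) = (8749, 1350): x_4 = 13·8749 + 42·2·1350 = 227137; y_4 = 13·1350 + 2·8749 = 35048.
  From (x_4, y_4) = (227137, 35048): x_5 = 13·227137 + 42·2·35048 = 5896813; y_5 = 13·35048 + 2·227137 = 909898.
  From (x_5, y_5) = (5896813, 909898): x_6 = 13·5896813 + 42·2·909898 = 153090001; y_6 = 13·909898 + 2·5896813 = 23622300.
  From (x_6, y_6) = (153090001, 23622300): x_7 = 13·153090001 + 42·2·23622300 = 3974443213; y_7 = 13·23622300 + 2·153090001 = 613269902.
  From (x_7, y_7) = (3974443213, 613269902): x_8 = 13·3974443213 + 42·2·613269902 = 103182433537; y_8 = 13·613269902 + 2·3974443213 = 15921395152.
Step 3: Verify x_8² - 42·y_8² = 10646614590617422330369 - 10646614590617422330368 = 1 (should be 1). ✓

(x_1, y_1) = (13, 2); (x_8, y_8) = (103182433537, 15921395152).


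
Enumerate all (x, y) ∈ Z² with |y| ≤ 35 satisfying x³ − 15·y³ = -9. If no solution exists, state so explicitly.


The equation is x³ - 15y³ = -9. For fixed y, x³ = 15·y³ − 9, so a solution requires the RHS to be a perfect cube.
Strategy: iterate y from -35 to 35, compute RHS = 15·y³ − 9, and check whether it is a (positive or negative) perfect cube.
Check small values of y:
  y = 0: RHS = -9 is not a perfect cube.
  y = 1: RHS = 6 is not a perfect cube.
  y = -1: RHS = -24 is not a perfect cube.
  y = 2: RHS = 111 is not a perfect cube.
  y = -2: RHS = -129 is not a perfect cube.
  y = 3: RHS = 396 is not a perfect cube.
  y = -3: RHS = -414 is not a perfect cube.
Continuing the search up to |y| = 35 finds no solutions either.
No (x, y) in the scanned range satisfies the equation.

No integer solutions with |y| ≤ 35.


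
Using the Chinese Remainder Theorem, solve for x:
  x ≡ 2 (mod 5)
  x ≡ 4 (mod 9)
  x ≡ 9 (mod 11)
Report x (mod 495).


Moduli 5, 9, 11 are pairwise coprime; by CRT there is a unique solution modulo M = 5 · 9 · 11 = 495.
Solve pairwise, accumulating the modulus:
  Start with x ≡ 2 (mod 5).
  Combine with x ≡ 4 (mod 9): since gcd(5, 9) = 1, we get a unique residue mod 45.
    Write x = 2 + 5·t and substitute into x ≡ 4 (mod 9): 5·t ≡ 4 − 2 = 2 (mod 9).
    The inverse of 5 mod 9 is 2 (since 5·2 = 10 = 1·9 + 1), so t ≡ 2·2 = 4 ≡ 4 (mod 9).
    Then x = 2 + 5·4 = 22, valid modulo lcm(5, 9) = 45: x ≡ 22 (mod 45).
  Combine with x ≡ 9 (mod 11): since gcd(45, 11) = 1, we get a unique residue mod 495.
    Write x = 22 + 45·t and substitute into x ≡ 9 (mod 11): 45·t ≡ 9 − 22 = -13 (mod 11).
    Reduce coefficients mod 11: 1·t ≡ 9 (mod 11).
    So t ≡ 9 (mod 11).
    Then x = 22 + 45·9 = 427, valid modulo lcm(45, 11) = 495: x ≡ 427 (mod 495).
Verify: 427 mod 5 = 2 ✓, 427 mod 9 = 4 ✓, 427 mod 11 = 9 ✓.

x ≡ 427 (mod 495).


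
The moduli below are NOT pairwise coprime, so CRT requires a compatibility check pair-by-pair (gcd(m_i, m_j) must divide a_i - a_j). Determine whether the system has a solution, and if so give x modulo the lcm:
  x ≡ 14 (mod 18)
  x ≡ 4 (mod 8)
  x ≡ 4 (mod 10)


Moduli 18, 8, 10 are not pairwise coprime, so CRT works modulo lcm(m_i) when all pairwise compatibility conditions hold.
Pairwise compatibility: gcd(m_i, m_j) must divide a_i - a_j for every pair.
Merge one congruence at a time:
  Start: x ≡ 14 (mod 18).
  Combine with x ≡ 4 (mod 8): gcd(18, 8) = 2; 4 - 14 = -10, which IS divisible by 2, so compatible.
    Write x = 14 + 18·t and substitute into x ≡ 4 (mod 8): 18·t ≡ 4 − 14 = -10 (mod 8).
    Divide the congruence (and modulus) by g = 2: 9·t ≡ -5 (mod 4).
    Reduce coefficients mod 4: 1·t ≡ 3 (mod 4).
    So t ≡ 3 (mod 4).
    Then x = 14 + 18·3 = 68, valid modulo lcm(18, 8) = 72: x ≡ 68 (mod 72).
  Combine with x ≡ 4 (mod 10): gcd(72, 10) = 2; 4 - 68 = -64, which IS divisible by 2, so compatible.
    Write x = 68 + 72·t and substitute into x ≡ 4 (mod 10): 72·t ≡ 4 − 68 = -64 (mod 10).
    Divide the congruence (and modulus) by g = 2: 36·t ≡ -32 (mod 5).
    Reduce coefficients mod 5: 1·t ≡ 3 (mod 5).
    So t ≡ 3 (mod 5).
    Then x = 68 + 72·3 = 284, valid modulo lcm(72, 10) = 360: x ≡ 284 (mod 360).
Verify: 284 mod 18 = 14, 284 mod 8 = 4, 284 mod 10 = 4.

x ≡ 284 (mod 360).


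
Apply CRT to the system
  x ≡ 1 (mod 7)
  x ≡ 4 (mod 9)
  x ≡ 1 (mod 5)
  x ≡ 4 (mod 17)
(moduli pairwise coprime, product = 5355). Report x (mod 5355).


Product of moduli M = 7 · 9 · 5 · 17 = 5355.
Merge one congruence at a time:
  Start: x ≡ 1 (mod 7).
  Combine with x ≡ 4 (mod 9); new modulus lcm = 63.
    Write x = 1 + 7·t and substitute into x ≡ 4 (mod 9): 7·t ≡ 4 − 1 = 3 (mod 9).
    The inverse of 7 mod 9 is 4 (since 7·4 = 28 = 3·9 + 1), so t ≡ 4·3 = 12 ≡ 3 (mod 9).
    Then x = 1 + 7·3 = 22, valid modulo lcm(7, 9) = 63: x ≡ 22 (mod 63).
  Combine with x ≡ 1 (mod 5); new modulus lcm = 315.
    Write x = 22 + 63·t and substitute into x ≡ 1 (mod 5): 63·t ≡ 1 − 22 = -21 (mod 5).
    Reduce coefficients mod 5: 3·t ≡ 4 (mod 5).
    The inverse of 3 mod 5 is 2 (since 3·2 = 6 = 1·5 + 1), so t ≡ 2·4 = 8 ≡ 3 (mod 5).
    Then x = 22 + 63·3 = 211, valid modulo lcm(63, 5) = 315: x ≡ 211 (mod 315).
  Combine with x ≡ 4 (mod 17); new modulus lcm = 5355.
    Write x = 211 + 315·t and substitute into x ≡ 4 (mod 17): 315·t ≡ 4 − 211 = -207 (mod 17).
    Reduce coefficients mod 17: 9·t ≡ 14 (mod 17).
    The inverse of 9 mod 17 is 2 (since 9·2 = 18 = 1·17 + 1), so t ≡ 2·14 = 28 ≡ 11 (mod 17).
    Then x = 211 + 315·11 = 3676, valid modulo lcm(315, 17) = 5355: x ≡ 3676 (mod 5355).
Verify against each original: 3676 mod 7 = 1, 3676 mod 9 = 4, 3676 mod 5 = 1, 3676 mod 17 = 4.

x ≡ 3676 (mod 5355).


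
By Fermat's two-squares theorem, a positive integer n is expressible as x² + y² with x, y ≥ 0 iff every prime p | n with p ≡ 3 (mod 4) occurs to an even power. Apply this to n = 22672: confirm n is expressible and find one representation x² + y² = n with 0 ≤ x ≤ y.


Step 1: Factor n = 22672 = 2^4 · 13 · 109.
Step 2: Check the mod-4 condition on each prime factor: 2 = 2 (special); 13 ≡ 1 (mod 4), exponent 1; 109 ≡ 1 (mod 4), exponent 1.
All primes ≡ 3 (mod 4) appear to even exponent (or don't appear), so by the two-squares theorem n IS expressible as a sum of two squares.
Step 3: Build a representation. Group n = k² · m with k = 4 and m = 13 · 109 = 1417 (a product of primes ≡ 1 (mod 4)); a representation of m scales to one of n via (k·x)² + (k·y)² = k²(x² + y²). Each prime p ≡ 1 (mod 4) is itself a sum of two squares; find a² by testing p − a² for a perfect square:
  13: 13 − 1² = 12, 13 − 2² = 9 = 3² ⇒ 13 = 2² + 3².
  109: 109 − 1² = 108, 109 − 2² = 105, 109 − 3² = 100 = 10² ⇒ 109 = 3² + 10².
  Combine using the Brahmagupta–Fibonacci identity (a² + b²)(c² + d²) = (ac − bd)² + (ad + bc)² = (ac + bd)² + (ad − bc)²:
  13 · 109 = 1417: from (2² + 3²)(3² + 10²), take (2·3 − 3·10, 2·10 + 3·3) = (6 − 30, 20 + 9) = (-24, 29); dropping signs (only squares matter) gives (24, 29); check 24² + 29² = 576 + 841 = 1417 ✓.
  Scale by k = 4: (4·24, 4·29) = (96, 116).
Step 4: Order so x ≤ y and verify: 96² + 116² = 9216 + 13456 = 22672 = n. ✓

n = 22672 = 96² + 116² (one valid representation with x ≤ y).


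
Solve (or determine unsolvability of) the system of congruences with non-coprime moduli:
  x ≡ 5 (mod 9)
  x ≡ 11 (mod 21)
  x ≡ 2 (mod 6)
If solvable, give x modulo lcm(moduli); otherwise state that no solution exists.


Moduli 9, 21, 6 are not pairwise coprime, so CRT works modulo lcm(m_i) when all pairwise compatibility conditions hold.
Pairwise compatibility: gcd(m_i, m_j) must divide a_i - a_j for every pair.
Merge one congruence at a time:
  Start: x ≡ 5 (mod 9).
  Combine with x ≡ 11 (mod 21): gcd(9, 21) = 3; 11 - 5 = 6, which IS divisible by 3, so compatible.
    Write x = 5 + 9·t and substitute into x ≡ 11 (mod 21): 9·t ≡ 11 − 5 = 6 (mod 21).
    Divide the congruence (and modulus) by g = 3: 3·t ≡ 2 (mod 7).
    The inverse of 3 mod 7 is 5 (since 3·5 = 15 = 2·7 + 1), so t ≡ 5·2 = 10 ≡ 3 (mod 7).
    Then x = 5 + 9·3 = 32, valid modulo lcm(9, 21) = 63: x ≡ 32 (mod 63).
  Combine with x ≡ 2 (mod 6): gcd(63, 6) = 3; 2 - 32 = -30, which IS divisible by 3, so compatible.
    Write x = 32 + 63·t and substitute into x ≡ 2 (mod 6): 63·t ≡ 2 − 32 = -30 (mod 6).
    Divide the congruence (and modulus) by g = 3: 21·t ≡ -10 (mod 2).
    Reduce coefficients mod 2: 1·t ≡ 0 (mod 2).
    So t ≡ 0 (mod 2).
    Then x = 32 + 63·0 = 32, valid modulo lcm(63, 6) = 126: x ≡ 32 (mod 126).
Verify: 32 mod 9 = 5, 32 mod 21 = 11, 32 mod 6 = 2.

x ≡ 32 (mod 126).


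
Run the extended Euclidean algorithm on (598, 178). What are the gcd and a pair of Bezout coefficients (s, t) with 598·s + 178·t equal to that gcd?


Euclidean algorithm on (598, 178) — divide until remainder is 0:
  598 = 3 · 178 + 64
  178 = 2 · 64 + 50
  64 = 1 · 50 + 14
  50 = 3 · 14 + 8
  14 = 1 · 8 + 6
  8 = 1 · 6 + 2
  6 = 3 · 2 + 0
gcd(598, 178) = 2.
Track Bezout coefficients alongside the remainders: start with r₀ = 598 = a·1 + b·0 (s = 1, t = 0) and r₁ = 178 = a·0 + b·1 (s = 0, t = 1); each new remainder r_{k+1} = r_{k-1} − q_k·r_k inherits s_{k+1} = s_{k-1} − q_k·s_k, t_{k+1} = t_{k-1} − q_k·t_k, so r_k = a·s_k + b·t_k at every step:
  q = 3: r = 64, s = 1 − 3·0 = 1, t = 0 − 3·1 = -3  (check: 598·1 + 178·(-3) = 64)
  q = 2: r = 50, s = 0 − 2·1 = -2, t = 1 − 2·(-3) = 7  (check: 598·(-2) + 178·7 = 50)
  q = 1: r = 14, s = 1 − 1·(-2) = 3, t = -3 − 1·7 = -10  (check: 598·3 + 178·(-10) = 14)
  q = 3: r = 8, s = -2 − 3·3 = -11, t = 7 − 3·(-10) = 37  (check: 598·(-11) + 178·37 = 8)
  q = 1: r = 6, s = 3 − 1·(-11) = 14, t = -10 − 1·37 = -47  (check: 598·14 + 178·(-47) = 6)
  q = 1: r = 2, s = -11 − 1·14 = -25, t = 37 − 1·(-47) = 84  (check: 598·(-25) + 178·84 = 2)
The row with r = 2 (the gcd) gives the Bezout coefficients s = -25, t = 84.
Result: 598 · (-25) + 178 · (84) = 2.

gcd(598, 178) = 2; s = -25, t = 84 (check: 598·(-25) + 178·84 = 2).


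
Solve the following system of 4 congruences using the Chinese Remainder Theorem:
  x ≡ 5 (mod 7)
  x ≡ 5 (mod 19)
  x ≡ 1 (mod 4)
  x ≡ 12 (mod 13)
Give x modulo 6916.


Product of moduli M = 7 · 19 · 4 · 13 = 6916.
Merge one congruence at a time:
  Start: x ≡ 5 (mod 7).
  Combine with x ≡ 5 (mod 19); new modulus lcm = 133.
    Write x = 5 + 7·t and substitute into x ≡ 5 (mod 19): 7·t ≡ 5 − 5 = 0 (mod 19).
    The inverse of 7 mod 19 is 11 (since 7·11 = 77 = 4·19 + 1), so t ≡ 11·0 = 0 ≡ 0 (mod 19).
    Then x = 5 + 7·0 = 5, valid modulo lcm(7, 19) = 133: x ≡ 5 (mod 133).
  Combine with x ≡ 1 (mod 4); new modulus lcm = 532.
    Write x = 5 + 133·t and substitute into x ≡ 1 (mod 4): 133·t ≡ 1 − 5 = -4 (mod 4).
    Reduce coefficients mod 4: 1·t ≡ 0 (mod 4).
    So t ≡ 0 (mod 4).
    Then x = 5 + 133·0 = 5, valid modulo lcm(133, 4) = 532: x ≡ 5 (mod 532).
  Combine with x ≡ 12 (mod 13); new modulus lcm = 6916.
    Write x = 5 + 532·t and substitute into x ≡ 12 (mod 13): 532·t ≡ 12 − 5 = 7 (mod 13).
    Reduce coefficients mod 13: 12·t ≡ 7 (mod 13).
    The inverse of 12 mod 13 is 12 (since 12·12 = 144 = 11·13 + 1), so t ≡ 12·7 = 84 ≡ 6 (mod 13).
    Then x = 5 + 532·6 = 3197, valid modulo lcm(532, 13) = 6916: x ≡ 3197 (mod 6916).
Verify against each original: 3197 mod 7 = 5, 3197 mod 19 = 5, 3197 mod 4 = 1, 3197 mod 13 = 12.

x ≡ 3197 (mod 6916).


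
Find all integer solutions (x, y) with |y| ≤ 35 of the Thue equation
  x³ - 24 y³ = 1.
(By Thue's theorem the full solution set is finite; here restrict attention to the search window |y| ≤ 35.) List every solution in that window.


The equation is x³ - 24y³ = 1. For fixed y, x³ = 24·y³ + 1, so a solution requires the RHS to be a perfect cube.
Strategy: iterate y from -35 to 35, compute RHS = 24·y³ + 1, and check whether it is a (positive or negative) perfect cube.
Check small values of y:
  y = 0: RHS = 1 = (1)³ ⇒ x = 1 works.
  y = 1: RHS = 25 is not a perfect cube.
  y = -1: RHS = -23 is not a perfect cube.
  y = 2: RHS = 193 is not a perfect cube.
  y = -2: RHS = -191 is not a perfect cube.
  y = 3: RHS = 649 is not a perfect cube.
  y = -3: RHS = -647 is not a perfect cube.
Continuing the search up to |y| = 35 finds no further solutions beyond those listed.
Collected solutions: (1, 0).

Solutions (with |y| ≤ 35): (1, 0).


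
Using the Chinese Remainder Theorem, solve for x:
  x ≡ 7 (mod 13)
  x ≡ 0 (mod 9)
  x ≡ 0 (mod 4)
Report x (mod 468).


Moduli 13, 9, 4 are pairwise coprime; by CRT there is a unique solution modulo M = 13 · 9 · 4 = 468.
Solve pairwise, accumulating the modulus:
  Start with x ≡ 7 (mod 13).
  Combine with x ≡ 0 (mod 9): since gcd(13, 9) = 1, we get a unique residue mod 117.
    Write x = 7 + 13·t and substitute into x ≡ 0 (mod 9): 13·t ≡ 0 − 7 = -7 (mod 9).
    Reduce coefficients mod 9: 4·t ≡ 2 (mod 9).
    The inverse of 4 mod 9 is 7 (since 4·7 = 28 = 3·9 + 1), so t ≡ 7·2 = 14 ≡ 5 (mod 9).
    Then x = 7 + 13·5 = 72, valid modulo lcm(13, 9) = 117: x ≡ 72 (mod 117).
  Combine with x ≡ 0 (mod 4): since gcd(117, 4) = 1, we get a unique residue mod 468.
    Write x = 72 + 117·t and substitute into x ≡ 0 (mod 4): 117·t ≡ 0 − 72 = -72 (mod 4).
    Reduce coefficients mod 4: 1·t ≡ 0 (mod 4).
    So t ≡ 0 (mod 4).
    Then x = 72 + 117·0 = 72, valid modulo lcm(117, 4) = 468: x ≡ 72 (mod 468).
Verify: 72 mod 13 = 7 ✓, 72 mod 9 = 0 ✓, 72 mod 4 = 0 ✓.

x ≡ 72 (mod 468).


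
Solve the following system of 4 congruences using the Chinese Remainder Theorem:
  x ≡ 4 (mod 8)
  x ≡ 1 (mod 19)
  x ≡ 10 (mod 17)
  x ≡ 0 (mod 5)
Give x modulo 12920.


Product of moduli M = 8 · 19 · 17 · 5 = 12920.
Merge one congruence at a time:
  Start: x ≡ 4 (mod 8).
  Combine with x ≡ 1 (mod 19); new modulus lcm = 152.
    Write x = 4 + 8·t and substitute into x ≡ 1 (mod 19): 8·t ≡ 1 − 4 = -3 (mod 19).
    Reduce coefficients mod 19: 8·t ≡ 16 (mod 19).
    The inverse of 8 mod 19 is 12 (since 8·12 = 96 = 5·19 + 1), so t ≡ 12·16 = 192 ≡ 2 (mod 19).
    Then x = 4 + 8·2 = 20, valid modulo lcm(8, 19) = 152: x ≡ 20 (mod 152).
  Combine with x ≡ 10 (mod 17); new modulus lcm = 2584.
    Write x = 20 + 152·t and substitute into x ≡ 10 (mod 17): 152·t ≡ 10 − 20 = -10 (mod 17).
    Reduce coefficients mod 17: 16·t ≡ 7 (mod 17).
    The inverse of 16 mod 17 is 16 (since 16·16 = 256 = 15·17 + 1), so t ≡ 16·7 = 112 ≡ 10 (mod 17).
    Then x = 20 + 152·10 = 1540, valid modulo lcm(152, 17) = 2584: x ≡ 1540 (mod 2584).
  Combine with x ≡ 0 (mod 5); new modulus lcm = 12920.
    Write x = 1540 + 2584·t and substitute into x ≡ 0 (mod 5): 2584·t ≡ 0 − 1540 = -1540 (mod 5).
    Reduce coefficients mod 5: 4·t ≡ 0 (mod 5).
    The inverse of 4 mod 5 is 4 (since 4·4 = 16 = 3·5 + 1), so t ≡ 4·0 = 0 ≡ 0 (mod 5).
    Then x = 1540 + 2584·0 = 1540, valid modulo lcm(2584, 5) = 12920: x ≡ 1540 (mod 12920).
Verify against each original: 1540 mod 8 = 4, 1540 mod 19 = 1, 1540 mod 17 = 10, 1540 mod 5 = 0.

x ≡ 1540 (mod 12920).


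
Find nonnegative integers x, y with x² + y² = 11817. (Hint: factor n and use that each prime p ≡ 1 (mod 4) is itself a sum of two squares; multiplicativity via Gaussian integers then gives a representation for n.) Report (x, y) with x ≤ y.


Step 1: Factor n = 11817 = 3^2 · 13 · 101.
Step 2: Check the mod-4 condition on each prime factor: 3 ≡ 3 (mod 4), exponent 2 (must be even); 13 ≡ 1 (mod 4), exponent 1; 101 ≡ 1 (mod 4), exponent 1.
All primes ≡ 3 (mod 4) appear to even exponent (or don't appear), so by the two-squares theorem n IS expressible as a sum of two squares.
Step 3: Build a representation. Group n = k² · m with k = 3 and m = 13 · 101 = 1313 (a product of primes ≡ 1 (mod 4)); a representation of m scales to one of n via (k·x)² + (k·y)² = k²(x² + y²). Each prime p ≡ 1 (mod 4) is itself a sum of two squares; find a² by testing p − a² for a perfect square:
  13: 13 − 1² = 12, 13 − 2² = 9 = 3² ⇒ 13 = 2² + 3².
  101: 101 − 1² = 100 = 10² ⇒ 101 = 1² + 10².
  Combine using the Brahmagupta–Fibonacci identity (a² + b²)(c² + d²) = (ac − bd)² + (ad + bc)² = (ac + bd)² + (ad − bc)²:
  13 · 101 = 1313: from (2² + 3²)(1² + 10²), take (2·1 − 3·10, 2·10 + 3·1) = (2 − 30, 20 + 3) = (-28, 23); dropping signs (only squares matter) gives (28, 23); check 28² + 23² = 784 + 529 = 1313 ✓.
  Scale by k = 3: (3·28, 3·23) = (84, 69).
Step 4: Order so x ≤ y and verify: 69² + 84² = 4761 + 7056 = 11817 = n. ✓

n = 11817 = 69² + 84² (one valid representation with x ≤ y).


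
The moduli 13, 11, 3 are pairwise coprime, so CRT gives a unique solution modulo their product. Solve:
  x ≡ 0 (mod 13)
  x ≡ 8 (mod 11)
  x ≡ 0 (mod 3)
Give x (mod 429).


Moduli 13, 11, 3 are pairwise coprime; by CRT there is a unique solution modulo M = 13 · 11 · 3 = 429.
Solve pairwise, accumulating the modulus:
  Start with x ≡ 0 (mod 13).
  Combine with x ≡ 8 (mod 11): since gcd(13, 11) = 1, we get a unique residue mod 143.
    Write x = 0 + 13·t and substitute into x ≡ 8 (mod 11): 13·t ≡ 8 − 0 = 8 (mod 11).
    Reduce coefficients mod 11: 2·t ≡ 8 (mod 11).
    The inverse of 2 mod 11 is 6 (since 2·6 = 12 = 1·11 + 1), so t ≡ 6·8 = 48 ≡ 4 (mod 11).
    Then x = 0 + 13·4 = 52, valid modulo lcm(13, 11) = 143: x ≡ 52 (mod 143).
  Combine with x ≡ 0 (mod 3): since gcd(143, 3) = 1, we get a unique residue mod 429.
    Write x = 52 + 143·t and substitute into x ≡ 0 (mod 3): 143·t ≡ 0 − 52 = -52 (mod 3).
    Reduce coefficients mod 3: 2·t ≡ 2 (mod 3).
    The inverse of 2 mod 3 is 2 (since 2·2 = 4 = 1·3 + 1), so t ≡ 2·2 = 4 ≡ 1 (mod 3).
    Then x = 52 + 143·1 = 195, valid modulo lcm(143, 3) = 429: x ≡ 195 (mod 429).
Verify: 195 mod 13 = 0 ✓, 195 mod 11 = 8 ✓, 195 mod 3 = 0 ✓.

x ≡ 195 (mod 429).


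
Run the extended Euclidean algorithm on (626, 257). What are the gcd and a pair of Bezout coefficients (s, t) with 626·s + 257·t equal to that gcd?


Euclidean algorithm on (626, 257) — divide until remainder is 0:
  626 = 2 · 257 + 112
  257 = 2 · 112 + 33
  112 = 3 · 33 + 13
  33 = 2 · 13 + 7
  13 = 1 · 7 + 6
  7 = 1 · 6 + 1
  6 = 6 · 1 + 0
gcd(626, 257) = 1.
Track Bezout coefficients alongside the remainders: start with r₀ = 626 = a·1 + b·0 (s = 1, t = 0) and r₁ = 257 = a·0 + b·1 (s = 0, t = 1); each new remainder r_{k+1} = r_{k-1} − q_k·r_k inherits s_{k+1} = s_{k-1} − q_k·s_k, t_{k+1} = t_{k-1} − q_k·t_k, so r_k = a·s_k + b·t_k at every step:
  q = 2: r = 112, s = 1 − 2·0 = 1, t = 0 − 2·1 = -2  (check: 626·1 + 257·(-2) = 112)
  q = 2: r = 33, s = 0 − 2·1 = -2, t = 1 − 2·(-2) = 5  (check: 626·(-2) + 257·5 = 33)
  q = 3: r = 13, s = 1 − 3·(-2) = 7, t = -2 − 3·5 = -17  (check: 626·7 + 257·(-17) = 13)
  q = 2: r = 7, s = -2 − 2·7 = -16, t = 5 − 2·(-17) = 39  (check: 626·(-16) + 257·39 = 7)
  q = 1: r = 6, s = 7 − 1·(-16) = 23, t = -17 − 1·39 = -56  (check: 626·23 + 257·(-56) = 6)
  q = 1: r = 1, s = -16 − 1·23 = -39, t = 39 − 1·(-56) = 95  (check: 626·(-39) + 257·95 = 1)
The row with r = 1 (the gcd) gives the Bezout coefficients s = -39, t = 95.
Result: 626 · (-39) + 257 · (95) = 1.

gcd(626, 257) = 1; s = -39, t = 95 (check: 626·(-39) + 257·95 = 1).


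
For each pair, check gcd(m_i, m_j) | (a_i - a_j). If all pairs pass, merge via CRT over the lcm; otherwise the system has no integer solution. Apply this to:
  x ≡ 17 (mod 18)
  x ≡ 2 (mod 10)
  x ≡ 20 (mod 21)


Moduli 18, 10, 21 are not pairwise coprime, so CRT works modulo lcm(m_i) when all pairwise compatibility conditions hold.
Pairwise compatibility: gcd(m_i, m_j) must divide a_i - a_j for every pair.
Merge one congruence at a time:
  Start: x ≡ 17 (mod 18).
  Combine with x ≡ 2 (mod 10): gcd(18, 10) = 2, and 2 - 17 = -15 is NOT divisible by 2.
    ⇒ system is inconsistent (no integer solution).

No solution (the system is inconsistent).


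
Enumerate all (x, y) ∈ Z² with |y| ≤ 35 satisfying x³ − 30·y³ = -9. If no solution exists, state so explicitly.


The equation is x³ - 30y³ = -9. For fixed y, x³ = 30·y³ − 9, so a solution requires the RHS to be a perfect cube.
Strategy: iterate y from -35 to 35, compute RHS = 30·y³ − 9, and check whether it is a (positive or negative) perfect cube.
Check small values of y:
  y = 0: RHS = -9 is not a perfect cube.
  y = 1: RHS = 21 is not a perfect cube.
  y = -1: RHS = -39 is not a perfect cube.
  y = 2: RHS = 231 is not a perfect cube.
  y = -2: RHS = -249 is not a perfect cube.
  y = 3: RHS = 801 is not a perfect cube.
  y = -3: RHS = -819 is not a perfect cube.
Continuing the search up to |y| = 35 finds no solutions either.
No (x, y) in the scanned range satisfies the equation.

No integer solutions with |y| ≤ 35.


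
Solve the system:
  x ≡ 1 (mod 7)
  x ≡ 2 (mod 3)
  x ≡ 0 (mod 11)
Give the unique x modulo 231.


Moduli 7, 3, 11 are pairwise coprime; by CRT there is a unique solution modulo M = 7 · 3 · 11 = 231.
Solve pairwise, accumulating the modulus:
  Start with x ≡ 1 (mod 7).
  Combine with x ≡ 2 (mod 3): since gcd(7, 3) = 1, we get a unique residue mod 21.
    Write x = 1 + 7·t and substitute into x ≡ 2 (mod 3): 7·t ≡ 2 − 1 = 1 (mod 3).
    Reduce coefficients mod 3: 1·t ≡ 1 (mod 3).
    So t ≡ 1 (mod 3).
    Then x = 1 + 7·1 = 8, valid modulo lcm(7, 3) = 21: x ≡ 8 (mod 21).
  Combine with x ≡ 0 (mod 11): since gcd(21, 11) = 1, we get a unique residue mod 231.
    Write x = 8 + 21·t and substitute into x ≡ 0 (mod 11): 21·t ≡ 0 − 8 = -8 (mod 11).
    Reduce coefficients mod 11: 10·t ≡ 3 (mod 11).
    The inverse of 10 mod 11 is 10 (since 10·10 = 100 = 9·11 + 1), so t ≡ 10·3 = 30 ≡ 8 (mod 11).
    Then x = 8 + 21·8 = 176, valid modulo lcm(21, 11) = 231: x ≡ 176 (mod 231).
Verify: 176 mod 7 = 1 ✓, 176 mod 3 = 2 ✓, 176 mod 11 = 0 ✓.

x ≡ 176 (mod 231).


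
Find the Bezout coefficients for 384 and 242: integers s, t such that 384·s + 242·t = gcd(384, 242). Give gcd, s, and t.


Euclidean algorithm on (384, 242) — divide until remainder is 0:
  384 = 1 · 242 + 142
  242 = 1 · 142 + 100
  142 = 1 · 100 + 42
  100 = 2 · 42 + 16
  42 = 2 · 16 + 10
  16 = 1 · 10 + 6
  10 = 1 · 6 + 4
  6 = 1 · 4 + 2
  4 = 2 · 2 + 0
gcd(384, 242) = 2.
Track Bezout coefficients alongside the remainders: start with r₀ = 384 = a·1 + b·0 (s = 1, t = 0) and r₁ = 242 = a·0 + b·1 (s = 0, t = 1); each new remainder r_{k+1} = r_{k-1} − q_k·r_k inherits s_{k+1} = s_{k-1} − q_k·s_k, t_{k+1} = t_{k-1} − q_k·t_k, so r_k = a·s_k + b·t_k at every step:
  q = 1: r = 142, s = 1 − 1·0 = 1, t = 0 − 1·1 = -1  (check: 384·1 + 242·(-1) = 142)
  q = 1: r = 100, s = 0 − 1·1 = -1, t = 1 − 1·(-1) = 2  (check: 384·(-1) + 242·2 = 100)
  q = 1: r = 42, s = 1 − 1·(-1) = 2, t = -1 − 1·2 = -3  (check: 384·2 + 242·(-3) = 42)
  q = 2: r = 16, s = -1 − 2·2 = -5, t = 2 − 2·(-3) = 8  (check: 384·(-5) + 242·8 = 16)
  q = 2: r = 10, s = 2 − 2·(-5) = 12, t = -3 − 2·8 = -19  (check: 384·12 + 242·(-19) = 10)
  q = 1: r = 6, s = -5 − 1·12 = -17, t = 8 − 1·(-19) = 27  (check: 384·(-17) + 242·27 = 6)
  q = 1: r = 4, s = 12 − 1·(-17) = 29, t = -19 − 1·27 = -46  (check: 384·29 + 242·(-46) = 4)
  q = 1: r = 2, s = -17 − 1·29 = -46, t = 27 − 1·(-46) = 73  (check: 384·(-46) + 242·73 = 2)
The row with r = 2 (the gcd) gives the Bezout coefficients s = -46, t = 73.
Result: 384 · (-46) + 242 · (73) = 2.

gcd(384, 242) = 2; s = -46, t = 73 (check: 384·(-46) + 242·73 = 2).


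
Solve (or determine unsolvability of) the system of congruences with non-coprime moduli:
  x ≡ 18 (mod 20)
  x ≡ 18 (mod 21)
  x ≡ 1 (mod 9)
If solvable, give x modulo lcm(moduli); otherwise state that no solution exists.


Moduli 20, 21, 9 are not pairwise coprime, so CRT works modulo lcm(m_i) when all pairwise compatibility conditions hold.
Pairwise compatibility: gcd(m_i, m_j) must divide a_i - a_j for every pair.
Merge one congruence at a time:
  Start: x ≡ 18 (mod 20).
  Combine with x ≡ 18 (mod 21): gcd(20, 21) = 1; 18 - 18 = 0, which IS divisible by 1, so compatible.
    Write x = 18 + 20·t and substitute into x ≡ 18 (mod 21): 20·t ≡ 18 − 18 = 0 (mod 21).
    The inverse of 20 mod 21 is 20 (since 20·20 = 400 = 19·21 + 1), so t ≡ 20·0 = 0 ≡ 0 (mod 21).
    Then x = 18 + 20·0 = 18, valid modulo lcm(20, 21) = 420: x ≡ 18 (mod 420).
  Combine with x ≡ 1 (mod 9): gcd(420, 9) = 3, and 1 - 18 = -17 is NOT divisible by 3.
    ⇒ system is inconsistent (no integer solution).

No solution (the system is inconsistent).


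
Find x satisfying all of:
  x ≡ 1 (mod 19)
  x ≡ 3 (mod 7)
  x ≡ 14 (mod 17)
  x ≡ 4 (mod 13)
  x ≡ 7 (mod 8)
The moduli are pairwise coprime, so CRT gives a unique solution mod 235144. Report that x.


Product of moduli M = 19 · 7 · 17 · 13 · 8 = 235144.
Merge one congruence at a time:
  Start: x ≡ 1 (mod 19).
  Combine with x ≡ 3 (mod 7); new modulus lcm = 133.
    Write x = 1 + 19·t and substitute into x ≡ 3 (mod 7): 19·t ≡ 3 − 1 = 2 (mod 7).
    Reduce coefficients mod 7: 5·t ≡ 2 (mod 7).
    The inverse of 5 mod 7 is 3 (since 5·3 = 15 = 2·7 + 1), so t ≡ 3·2 = 6 ≡ 6 (mod 7).
    Then x = 1 + 19·6 = 115, valid modulo lcm(19, 7) = 133: x ≡ 115 (mod 133).
  Combine with x ≡ 14 (mod 17); new modulus lcm = 2261.
    Write x = 115 + 133·t and substitute into x ≡ 14 (mod 17): 133·t ≡ 14 − 115 = -101 (mod 17).
    Reduce coefficients mod 17: 14·t ≡ 1 (mod 17).
    The inverse of 14 mod 17 is 11 (since 14·11 = 154 = 9·17 + 1), so t ≡ 11·1 = 11 ≡ 11 (mod 17).
    Then x = 115 + 133·11 = 1578, valid modulo lcm(133, 17) = 2261: x ≡ 1578 (mod 2261).
  Combine with x ≡ 4 (mod 13); new modulus lcm = 29393.
    Write x = 1578 + 2261·t and substitute into x ≡ 4 (mod 13): 2261·t ≡ 4 − 1578 = -1574 (mod 13).
    Reduce coefficients mod 13: 12·t ≡ 12 (mod 13).
    The inverse of 12 mod 13 is 12 (since 12·12 = 144 = 11·13 + 1), so t ≡ 12·12 = 144 ≡ 1 (mod 13).
    Then x = 1578 + 2261·1 = 3839, valid modulo lcm(2261, 13) = 29393: x ≡ 3839 (mod 29393).
  Combine with x ≡ 7 (mod 8); new modulus lcm = 235144.
    Write x = 3839 + 29393·t and substitute into x ≡ 7 (mod 8): 29393·t ≡ 7 − 3839 = -3832 (mod 8).
    Reduce coefficients mod 8: 1·t ≡ 0 (mod 8).
    So t ≡ 0 (mod 8).
    Then x = 3839 + 29393·0 = 3839, valid modulo lcm(29393, 8) = 235144: x ≡ 3839 (mod 235144).
Verify against each original: 3839 mod 19 = 1, 3839 mod 7 = 3, 3839 mod 17 = 14, 3839 mod 13 = 4, 3839 mod 8 = 7.

x ≡ 3839 (mod 235144).


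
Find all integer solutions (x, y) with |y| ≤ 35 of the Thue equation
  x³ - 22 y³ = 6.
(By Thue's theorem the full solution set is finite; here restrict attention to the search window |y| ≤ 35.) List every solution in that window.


The equation is x³ - 22y³ = 6. For fixed y, x³ = 22·y³ + 6, so a solution requires the RHS to be a perfect cube.
Strategy: iterate y from -35 to 35, compute RHS = 22·y³ + 6, and check whether it is a (positive or negative) perfect cube.
Check small values of y:
  y = 0: RHS = 6 is not a perfect cube.
  y = 1: RHS = 28 is not a perfect cube.
  y = -1: RHS = -16 is not a perfect cube.
  y = 2: RHS = 182 is not a perfect cube.
  y = -2: RHS = -170 is not a perfect cube.
  y = 3: RHS = 600 is not a perfect cube.
  y = -3: RHS = -588 is not a perfect cube.
Continuing, at y = -5: RHS = -2744 = (-14)³ ⇒ x = -14 works.
Searching the remaining y in |y| ≤ 35 finds no further solutions.
Collected solutions: (-14, -5).

Solutions (with |y| ≤ 35): (-14, -5).
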